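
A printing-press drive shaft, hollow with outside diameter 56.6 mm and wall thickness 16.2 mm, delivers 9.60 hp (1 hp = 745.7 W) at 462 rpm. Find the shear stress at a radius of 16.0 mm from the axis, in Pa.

2.43e6 Pa

ω = 2π·462/60 = 48.38 rad/s, so T = P/ω = 9.60×745.7 / 48.38 = 148.0 N·m.
J = π(d_o⁴ − d_i⁴)/32 = π(0.0566⁴ − 0.0242⁴)/32 = 9.739×10^-7 m⁴.
Shear stress varies linearly with radius: τ = T·r/J = 148.0 × 0.0160 / 9.739×10^-7 = 2.431×10^6 Pa.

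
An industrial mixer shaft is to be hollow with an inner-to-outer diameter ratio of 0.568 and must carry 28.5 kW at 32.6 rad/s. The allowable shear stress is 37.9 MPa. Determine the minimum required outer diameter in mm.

ω = 32.6 rad/s, so T = P/ω = 28.5×10³ / 32.60 = 874.2 N·m.
For a hollow shaft with d_i/d_o = 0.568: τ_max = 16T/(π d_o³ (1−k⁴)), so d_o = [16T/(π τ_allow (1−k⁴))]^(1/3) = [16·874.2/(π·3.79×10^7·0.8959)]^(1/3) = 0.05080 m.

50.8 mm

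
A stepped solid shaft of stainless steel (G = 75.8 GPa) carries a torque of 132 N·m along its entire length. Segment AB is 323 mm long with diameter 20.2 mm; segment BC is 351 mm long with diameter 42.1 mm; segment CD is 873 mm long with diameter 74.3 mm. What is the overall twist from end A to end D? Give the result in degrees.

2.11°

J_AB = π(0.0202)⁴/32 = 1.63×10^-8 m⁴; J_BC = π(0.0421)⁴/32 = 3.08×10^-7 m⁴; J_CD = π(0.0743)⁴/32 = 2.99×10^-6 m⁴.
θ = (T/G)·Σ L_i/J_i = (132.0/75.8×10⁹)·(0.323/1.63×10^-8 + 0.351/3.08×10^-7 + 0.873/2.99×10^-6) = 0.03690 rad.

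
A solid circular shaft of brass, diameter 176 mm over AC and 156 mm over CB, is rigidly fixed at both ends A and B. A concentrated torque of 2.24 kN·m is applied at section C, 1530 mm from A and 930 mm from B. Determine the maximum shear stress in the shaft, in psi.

220 psi

Compatibility: T_A·a/J_AC = T_B·b/J_CB with T_A + T_B = T₀.
J_AC = 9.42×10^-5 m⁴, J_CB = 5.81×10^-5 m⁴, so T_A = T₀·(J_AC/a)/((J_AC/a)+(J_CB/b)) = 1111 N·m, T_B = 1129 N·m.
τ in each portion: τ_AC = 1.04×10^6 Pa, τ_CB = 1.51×10^6 Pa; maximum is in CB.
τ_max = T_CB·r/J = 1129·0.0780/5.81×10^-5 = 1.514×10^6 Pa.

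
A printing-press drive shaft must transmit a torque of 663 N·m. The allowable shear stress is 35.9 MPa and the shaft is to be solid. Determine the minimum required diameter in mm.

For a solid shaft τ_max = 16T/(πd³), so d = (16T/(π τ_allow))^(1/3) = (16·663.0/(π·3.59×10^7))^(1/3) = 0.04548 m.

45.5 mm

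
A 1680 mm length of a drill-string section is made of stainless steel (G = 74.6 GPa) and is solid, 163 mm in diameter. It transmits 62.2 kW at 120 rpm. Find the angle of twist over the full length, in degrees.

0.0922°

ω = 2π·120/60 = 12.57 rad/s, so T = P/ω = 62.2×10³ / 12.57 = 4950 N·m.
J = πd⁴/32 = π(0.163)⁴/32 = 6.930×10^-5 m⁴.
θ = T·L/(G·J) = 4950 × 1.68 / (74.6×10⁹ × 6.930×10^-5) = 1.608×10^-3 rad.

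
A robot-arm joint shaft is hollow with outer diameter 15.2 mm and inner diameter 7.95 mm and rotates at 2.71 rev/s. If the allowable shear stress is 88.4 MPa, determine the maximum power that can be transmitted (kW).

J = π(d_o⁴ − d_i⁴)/32 = π(0.0152⁴ − 0.00795⁴)/32 = 4.848×10^-9 m⁴.
T_max = τ_allow·J/r = 8.84×10^7 × 4.848×10^-9 / 0.00760 = 56.39 N·m.
ω = 2π·2.71 = 17.03 rad/s, so P_max = T_max·ω = 960.2 W.

0.960 kW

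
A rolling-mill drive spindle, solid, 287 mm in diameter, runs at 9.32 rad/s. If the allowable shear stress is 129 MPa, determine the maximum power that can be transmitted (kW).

J = πd⁴/32 = π(0.287)⁴/32 = 6.661×10^-4 m⁴.
T_max = τ_allow·J/r = 1.29×10^8 × 6.661×10^-4 / 0.143 = 598800 N·m.
ω = 9.32 rad/s, so P_max = T_max·ω = 5.581×10^6 W.

5580 kW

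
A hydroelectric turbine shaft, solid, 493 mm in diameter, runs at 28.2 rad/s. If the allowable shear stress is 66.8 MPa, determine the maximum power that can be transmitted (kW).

J = πd⁴/32 = π(0.493)⁴/32 = 5.799×10^-3 m⁴.
T_max = τ_allow·J/r = 6.68×10^7 × 5.799×10^-3 / 0.246 = 1.572e6 N·m.
ω = 28.2 rad/s, so P_max = T_max·ω = 4.432×10^7 W.

44300 kW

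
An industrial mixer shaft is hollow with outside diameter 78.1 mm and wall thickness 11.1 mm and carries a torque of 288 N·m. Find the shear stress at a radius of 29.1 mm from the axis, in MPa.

3.11 MPa

J = π(d_o⁴ − d_i⁴)/32 = π(0.0781⁴ − 0.0559⁴)/32 = 2.694×10^-6 m⁴.
Shear stress varies linearly with radius: τ = T·r/J = 288.0 × 0.0291 / 2.694×10^-6 = 3.111×10^6 Pa.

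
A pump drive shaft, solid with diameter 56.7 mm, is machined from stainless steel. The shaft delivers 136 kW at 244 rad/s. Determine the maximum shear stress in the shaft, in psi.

2260 psi

ω = 244 rad/s, so T = P/ω = 136×10³ / 244.0 = 557.4 N·m.
J = πd⁴/32 = π(0.0567)⁴/32 = 1.015×10^-6 m⁴.
τ_max = T·r/J = 557.4 × 0.0284 / 1.015×10^-6 = 1.557×10^7 Pa.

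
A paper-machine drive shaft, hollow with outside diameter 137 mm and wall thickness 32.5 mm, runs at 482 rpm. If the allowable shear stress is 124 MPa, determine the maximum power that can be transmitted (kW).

J = π(d_o⁴ − d_i⁴)/32 = π(0.137⁴ − 0.0720⁴)/32 = 3.195×10^-5 m⁴.
T_max = τ_allow·J/r = 1.24×10^8 × 3.195×10^-5 / 0.0685 = 57830 N·m.
ω = 2π·482/60 = 50.47 rad/s, so P_max = T_max·ω = 2.919×10^6 W.

2920 kW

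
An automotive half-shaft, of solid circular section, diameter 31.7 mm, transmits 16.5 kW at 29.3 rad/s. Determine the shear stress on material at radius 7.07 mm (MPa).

40.2 MPa

ω = 29.3 rad/s, so T = P/ω = 16.5×10³ / 29.30 = 563.1 N·m.
J = πd⁴/32 = π(0.0317)⁴/32 = 9.914×10^-8 m⁴.
Shear stress varies linearly with radius: τ = T·r/J = 563.1 × 0.00707 / 9.914×10^-8 = 4.016×10^7 Pa.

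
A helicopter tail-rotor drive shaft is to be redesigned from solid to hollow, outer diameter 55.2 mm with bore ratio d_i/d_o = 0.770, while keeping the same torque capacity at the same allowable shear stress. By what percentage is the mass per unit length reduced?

45.7 %

Equal τ_max and T ⇒ the solid shaft needs d_s³ = d_o³(1−k⁴), so d_s = 55.2·(1−0.770⁴)^(1/3) = 47.78 mm.
Area ratio A_h/A_s = d_o²(1−k²)/d_s² = (1−k²)/(1−k⁴)^(2/3) = 0.5434.
Mass saving = 1 − 0.5434 = 45.7 %.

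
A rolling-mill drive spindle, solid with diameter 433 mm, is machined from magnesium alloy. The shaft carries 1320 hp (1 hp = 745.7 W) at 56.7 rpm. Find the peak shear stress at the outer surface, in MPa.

ω = 2π·56.7/60 = 5.938 rad/s, so T = P/ω = 1320×745.7 / 5.938 = 165800 N·m.
J = πd⁴/32 = π(0.433)⁴/32 = 3.451×10^-3 m⁴.
τ_max = T·r/J = 165800 × 0.216 / 3.451×10^-3 = 1.040×10^7 Pa.

10.4 MPa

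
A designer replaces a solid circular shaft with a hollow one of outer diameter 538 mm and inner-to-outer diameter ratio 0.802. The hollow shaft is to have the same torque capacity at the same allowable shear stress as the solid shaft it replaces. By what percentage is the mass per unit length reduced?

49.1 %

Equal τ_max and T ⇒ the solid shaft needs d_s³ = d_o³(1−k⁴), so d_s = 538·(1−0.802⁴)^(1/3) = 450.3 mm.
Area ratio A_h/A_s = d_o²(1−k²)/d_s² = (1−k²)/(1−k⁴)^(2/3) = 0.5093.
Mass saving = 1 − 0.5093 = 49.1 %.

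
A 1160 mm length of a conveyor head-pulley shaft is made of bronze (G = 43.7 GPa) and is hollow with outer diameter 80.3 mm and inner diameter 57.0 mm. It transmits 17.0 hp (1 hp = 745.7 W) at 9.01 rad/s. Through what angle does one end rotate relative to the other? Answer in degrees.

ω = 9.01 rad/s, so T = P/ω = 17.0×745.7 / 9.010 = 1407 N·m.
J = π(d_o⁴ − d_i⁴)/32 = π(0.0803⁴ − 0.0570⁴)/32 = 3.046×10^-6 m⁴.
θ = T·L/(G·J) = 1407 × 1.16 / (43.7×10⁹ × 3.046×10^-6) = 0.01226 rad.

0.703°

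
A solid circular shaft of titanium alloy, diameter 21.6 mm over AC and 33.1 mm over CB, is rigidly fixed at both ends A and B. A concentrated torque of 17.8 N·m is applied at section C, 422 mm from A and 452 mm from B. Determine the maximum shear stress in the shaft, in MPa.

Compatibility: T_A·a/J_AC = T_B·b/J_CB with T_A + T_B = T₀.
J_AC = 2.14×10^-8 m⁴, J_CB = 1.18×10^-7 m⁴, so T_A = T₀·(J_AC/a)/((J_AC/a)+(J_CB/b)) = 2.895 N·m, T_B = 14.90 N·m.
τ in each portion: τ_AC = 1.46×10^6 Pa, τ_CB = 2.09×10^6 Pa; maximum is in CB.
τ_max = T_CB·r/J = 14.90·0.0166/1.18×10^-7 = 2.093×10^6 Pa.

2.09 MPa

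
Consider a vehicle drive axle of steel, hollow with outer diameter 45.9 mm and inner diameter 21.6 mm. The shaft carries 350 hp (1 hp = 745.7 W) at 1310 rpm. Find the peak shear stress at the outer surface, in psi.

15300 psi

ω = 2π·1310/60 = 137.2 rad/s, so T = P/ω = 350×745.7 / 137.2 = 1903 N·m.
J = π(d_o⁴ − d_i⁴)/32 = π(0.0459⁴ − 0.0216⁴)/32 = 4.144×10^-7 m⁴.
τ_max = T·r/J = 1903 × 0.0229 / 4.144×10^-7 = 1.054×10^8 Pa.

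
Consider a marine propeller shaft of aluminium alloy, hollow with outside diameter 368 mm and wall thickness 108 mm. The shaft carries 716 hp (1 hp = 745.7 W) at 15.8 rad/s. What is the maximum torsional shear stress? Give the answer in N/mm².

ω = 15.8 rad/s, so T = P/ω = 716×745.7 / 15.80 = 33790 N·m.
J = π(d_o⁴ − d_i⁴)/32 = π(0.368⁴ − 0.152⁴)/32 = 1.748×10^-3 m⁴.
τ_max = T·r/J = 33790 × 0.184 / 1.748×10^-3 = 3.557×10^6 Pa.

3.56 N/mm²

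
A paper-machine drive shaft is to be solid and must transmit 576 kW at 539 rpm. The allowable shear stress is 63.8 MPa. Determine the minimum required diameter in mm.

93.4 mm

ω = 2π·539/60 = 56.44 rad/s, so T = P/ω = 576×10³ / 56.44 = 10200 N·m.
For a solid shaft τ_max = 16T/(πd³), so d = (16T/(π τ_allow))^(1/3) = (16·10200/(π·6.38×10^7))^(1/3) = 0.09339 m.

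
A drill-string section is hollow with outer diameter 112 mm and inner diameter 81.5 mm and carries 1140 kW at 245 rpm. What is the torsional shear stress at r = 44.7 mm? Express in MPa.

ω = 2π·245/60 = 25.66 rad/s, so T = P/ω = 1140×10³ / 25.66 = 44430 N·m.
J = π(d_o⁴ − d_i⁴)/32 = π(0.112⁴ − 0.0815⁴)/32 = 1.112×10^-5 m⁴.
Shear stress varies linearly with radius: τ = T·r/J = 44430 × 0.0447 / 1.112×10^-5 = 1.787×10^8 Pa.

179 MPa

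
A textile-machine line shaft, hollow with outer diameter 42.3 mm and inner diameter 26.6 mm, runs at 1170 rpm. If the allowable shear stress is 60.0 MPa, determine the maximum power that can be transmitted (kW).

92.2 kW

J = π(d_o⁴ − d_i⁴)/32 = π(0.0423⁴ − 0.0266⁴)/32 = 2.652×10^-7 m⁴.
T_max = τ_allow·J/r = 6.00×10^7 × 2.652×10^-7 / 0.0211 = 752.2 N·m.
ω = 2π·1170/60 = 122.5 rad/s, so P_max = T_max·ω = 9.217×10^4 W.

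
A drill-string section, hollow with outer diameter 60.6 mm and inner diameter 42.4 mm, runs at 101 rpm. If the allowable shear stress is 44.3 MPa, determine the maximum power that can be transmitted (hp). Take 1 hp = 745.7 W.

20.9 hp

J = π(d_o⁴ − d_i⁴)/32 = π(0.0606⁴ − 0.0424⁴)/32 = 1.007×10^-6 m⁴.
T_max = τ_allow·J/r = 4.43×10^7 × 1.007×10^-6 / 0.0303 = 1472 N·m.
ω = 2π·101/60 = 10.58 rad/s, so P_max = T_max·ω = 1.557×10^4 W.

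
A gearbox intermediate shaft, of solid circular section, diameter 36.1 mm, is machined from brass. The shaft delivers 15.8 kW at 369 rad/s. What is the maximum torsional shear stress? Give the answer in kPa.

4640 kPa

ω = 369 rad/s, so T = P/ω = 15.8×10³ / 369.0 = 42.82 N·m.
J = πd⁴/32 = π(0.0361)⁴/32 = 1.667×10^-7 m⁴.
τ_max = T·r/J = 42.82 × 0.0181 / 1.667×10^-7 = 4.635×10^6 Pa.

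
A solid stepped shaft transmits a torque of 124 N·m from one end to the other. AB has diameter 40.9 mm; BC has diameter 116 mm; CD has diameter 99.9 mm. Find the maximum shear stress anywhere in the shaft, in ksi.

Under the same torque, τ_max = 16T/(πd³) is largest where d is smallest — segment AB (d = 40.9 mm).
τ_max = 16·124.0/(π·(0.0409)³) = 9.230×10^6 Pa.

1.34 ksi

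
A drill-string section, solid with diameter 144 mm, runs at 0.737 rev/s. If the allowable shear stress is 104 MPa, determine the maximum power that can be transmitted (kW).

282 kW

J = πd⁴/32 = π(0.144)⁴/32 = 4.221×10^-5 m⁴.
T_max = τ_allow·J/r = 1.04×10^8 × 4.221×10^-5 / 0.0720 = 60970 N·m.
ω = 2π·0.737 = 4.631 rad/s, so P_max = T_max·ω = 2.824×10^5 W.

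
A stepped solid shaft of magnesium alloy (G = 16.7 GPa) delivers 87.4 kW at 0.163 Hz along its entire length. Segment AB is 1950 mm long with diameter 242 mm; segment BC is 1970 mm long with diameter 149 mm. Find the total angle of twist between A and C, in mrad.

ω = 2π·0.163 = 1.024 rad/s, so T = P/ω = 87.4×10³ / 1.024 = 85340 N·m.
J_AB = π(0.242)⁴/32 = 3.37×10^-4 m⁴; J_BC = π(0.149)⁴/32 = 4.84×10^-5 m⁴.
θ = (T/G)·Σ L_i/J_i = (85340/16.7×10⁹)·(1.95/3.37×10^-4 + 1.97/4.84×10^-5) = 0.2376 rad.

238 mrad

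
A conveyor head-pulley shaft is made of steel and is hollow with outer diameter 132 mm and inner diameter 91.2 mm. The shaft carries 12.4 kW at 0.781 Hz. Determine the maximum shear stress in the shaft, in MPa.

ω = 2π·0.781 = 4.907 rad/s, so T = P/ω = 12.4×10³ / 4.907 = 2527 N·m.
J = π(d_o⁴ − d_i⁴)/32 = π(0.132⁴ − 0.0912⁴)/32 = 2.301×10^-5 m⁴.
τ_max = T·r/J = 2527 × 0.0660 / 2.301×10^-5 = 7.247×10^6 Pa.

7.25 MPa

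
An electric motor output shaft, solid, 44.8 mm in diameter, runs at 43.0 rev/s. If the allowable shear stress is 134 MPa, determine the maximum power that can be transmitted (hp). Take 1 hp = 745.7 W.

J = πd⁴/32 = π(0.0448)⁴/32 = 3.955×10^-7 m⁴.
T_max = τ_allow·J/r = 1.34×10^8 × 3.955×10^-7 / 0.0224 = 2366 N·m.
ω = 2π·43.0 = 270.2 rad/s, so P_max = T_max·ω = 6.392×10^5 W.

857 hp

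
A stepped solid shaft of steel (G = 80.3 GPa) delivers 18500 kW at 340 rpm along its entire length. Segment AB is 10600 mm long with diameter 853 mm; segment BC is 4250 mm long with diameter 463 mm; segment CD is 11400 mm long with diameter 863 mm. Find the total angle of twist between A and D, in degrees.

ω = 2π·340/60 = 35.60 rad/s, so T = P/ω = 18500×10³ / 35.60 = 519600 N·m.
J_AB = π(0.853)⁴/32 = 0.0520 m⁴; J_BC = π(0.463)⁴/32 = 4.51×10^-3 m⁴; J_CD = π(0.863)⁴/32 = 0.0545 m⁴.
θ = (T/G)·Σ L_i/J_i = (519600/80.3×10⁹)·(10.6/0.0520 + 4.25/4.51×10^-3 + 11.4/0.0545) = 8.770×10^-3 rad.

0.502°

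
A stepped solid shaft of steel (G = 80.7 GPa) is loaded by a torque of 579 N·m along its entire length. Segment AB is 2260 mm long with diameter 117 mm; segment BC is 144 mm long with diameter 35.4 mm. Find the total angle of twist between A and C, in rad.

J_AB = π(0.117)⁴/32 = 1.84×10^-5 m⁴; J_BC = π(0.0354)⁴/32 = 1.54×10^-7 m⁴.
θ = (T/G)·Σ L_i/J_i = (579.0/80.7×10⁹)·(2.26/1.84×10^-5 + 0.144/1.54×10^-7) = 7.583×10^-3 rad.

0.00758 rad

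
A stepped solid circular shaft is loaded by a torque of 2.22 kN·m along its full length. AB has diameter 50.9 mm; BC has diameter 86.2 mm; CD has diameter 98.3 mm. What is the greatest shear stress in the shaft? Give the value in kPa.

Under the same torque, τ_max = 16T/(πd³) is largest where d is smallest — segment AB (d = 50.9 mm).
τ_max = 16·2220/(π·(0.0509)³) = 8.574×10^7 Pa.

85700 kPa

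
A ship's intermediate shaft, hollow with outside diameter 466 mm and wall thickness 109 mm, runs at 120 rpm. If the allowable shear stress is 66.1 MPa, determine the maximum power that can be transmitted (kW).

J = π(d_o⁴ − d_i⁴)/32 = π(0.466⁴ − 0.248⁴)/32 = 4.258×10^-3 m⁴.
T_max = τ_allow·J/r = 6.61×10^7 × 4.258×10^-3 / 0.233 = 1.208e6 N·m.
ω = 2π·120/60 = 12.57 rad/s, so P_max = T_max·ω = 1.518×10^7 W.

15200 kW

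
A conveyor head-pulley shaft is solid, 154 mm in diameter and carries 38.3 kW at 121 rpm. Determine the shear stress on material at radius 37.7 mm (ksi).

0.299 ksi

ω = 2π·121/60 = 12.67 rad/s, so T = P/ω = 38.3×10³ / 12.67 = 3023 N·m.
J = πd⁴/32 = π(0.154)⁴/32 = 5.522×10^-5 m⁴.
Shear stress varies linearly with radius: τ = T·r/J = 3023 × 0.0377 / 5.522×10^-5 = 2.064×10^6 Pa.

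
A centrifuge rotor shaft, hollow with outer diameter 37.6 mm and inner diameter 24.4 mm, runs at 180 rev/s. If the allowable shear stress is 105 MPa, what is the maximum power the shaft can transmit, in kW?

1020 kW

J = π(d_o⁴ − d_i⁴)/32 = π(0.0376⁴ − 0.0244⁴)/32 = 1.614×10^-7 m⁴.
T_max = τ_allow·J/r = 1.05×10^8 × 1.614×10^-7 / 0.0188 = 901.6 N·m.
ω = 2π·180 = 1131 rad/s, so P_max = T_max·ω = 1.020×10^6 W.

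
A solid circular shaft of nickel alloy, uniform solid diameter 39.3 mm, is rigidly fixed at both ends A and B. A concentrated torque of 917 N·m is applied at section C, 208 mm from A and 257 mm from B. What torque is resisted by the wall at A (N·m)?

With uniform GJ and both ends fixed, compatibility θ_AC = θ_CB gives T_A·a = T_B·b, together with T_A + T_B = T₀.
T_A = T₀·b/(a+b) = 917.0·257/465.0 = 506.8 N·m; T_B = 410.2 N·m.

507 N·m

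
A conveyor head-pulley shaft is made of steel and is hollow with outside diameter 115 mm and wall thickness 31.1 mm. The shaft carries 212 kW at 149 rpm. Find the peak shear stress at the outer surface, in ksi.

6.91 ksi

ω = 2π·149/60 = 15.60 rad/s, so T = P/ω = 212×10³ / 15.60 = 13590 N·m.
J = π(d_o⁴ − d_i⁴)/32 = π(0.115⁴ − 0.0528⁴)/32 = 1.641×10^-5 m⁴.
τ_max = T·r/J = 13590 × 0.0575 / 1.641×10^-5 = 4.761×10^7 Pa.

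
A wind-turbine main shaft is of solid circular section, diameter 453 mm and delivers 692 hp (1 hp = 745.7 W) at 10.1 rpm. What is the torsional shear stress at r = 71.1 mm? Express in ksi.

ω = 2π·10.1/60 = 1.058 rad/s, so T = P/ω = 692×745.7 / 1.058 = 487900 N·m.
J = πd⁴/32 = π(0.453)⁴/32 = 4.134×10^-3 m⁴.
Shear stress varies linearly with radius: τ = T·r/J = 487900 × 0.0711 / 4.134×10^-3 = 8.391×10^6 Pa.

1.22 ksi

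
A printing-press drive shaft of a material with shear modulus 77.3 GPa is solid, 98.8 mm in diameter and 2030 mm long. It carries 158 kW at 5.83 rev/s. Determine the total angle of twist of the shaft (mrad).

ω = 2π·5.83 = 36.63 rad/s, so T = P/ω = 158×10³ / 36.63 = 4313 N·m.
J = πd⁴/32 = π(0.0988)⁴/32 = 9.355×10^-6 m⁴.
θ = T·L/(G·J) = 4313 × 2.03 / (77.3×10⁹ × 9.355×10^-6) = 0.01211 rad.

12.1 mrad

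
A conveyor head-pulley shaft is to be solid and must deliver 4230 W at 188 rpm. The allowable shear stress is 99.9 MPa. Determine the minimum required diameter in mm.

22.2 mm

ω = 2π·188/60 = 19.69 rad/s, so T = P/ω = 4230 / 19.69 = 214.9 N·m.
For a solid shaft τ_max = 16T/(πd³), so d = (16T/(π τ_allow))^(1/3) = (16·214.9/(π·9.99×10^7))^(1/3) = 0.02221 m.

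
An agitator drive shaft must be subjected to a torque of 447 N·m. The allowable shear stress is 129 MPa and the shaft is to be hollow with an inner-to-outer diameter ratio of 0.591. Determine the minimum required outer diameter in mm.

For a hollow shaft with d_i/d_o = 0.591: τ_max = 16T/(π d_o³ (1−k⁴)), so d_o = [16T/(π τ_allow (1−k⁴))]^(1/3) = [16·447.0/(π·1.29×10^8·0.8780)]^(1/3) = 0.02719 m.

27.2 mm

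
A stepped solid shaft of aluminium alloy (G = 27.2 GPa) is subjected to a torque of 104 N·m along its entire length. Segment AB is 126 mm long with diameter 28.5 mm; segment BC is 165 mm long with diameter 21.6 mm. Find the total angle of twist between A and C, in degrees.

2.12°

J_AB = π(0.0285)⁴/32 = 6.48×10^-8 m⁴; J_BC = π(0.0216)⁴/32 = 2.14×10^-8 m⁴.
θ = (T/G)·Σ L_i/J_i = (104.0/27.2×10⁹)·(0.126/6.48×10^-8 + 0.165/2.14×10^-8) = 0.03696 rad.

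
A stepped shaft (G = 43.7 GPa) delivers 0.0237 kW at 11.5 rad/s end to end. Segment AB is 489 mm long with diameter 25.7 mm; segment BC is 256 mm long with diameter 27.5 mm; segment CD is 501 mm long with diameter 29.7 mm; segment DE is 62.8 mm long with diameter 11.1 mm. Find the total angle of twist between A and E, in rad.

0.00305 rad

ω = 11.5 rad/s, so T = P/ω = 0.0237×10³ / 11.50 = 2.061 N·m.
J_AB = π(0.0257)⁴/32 = 4.28×10^-8 m⁴; J_BC = π(0.0275)⁴/32 = 5.61×10^-8 m⁴; J_CD = π(0.0297)⁴/32 = 7.64×10^-8 m⁴; J_DE = π(0.0111)⁴/32 = 1.49×10^-9 m⁴.
θ = (T/G)·Σ L_i/J_i = (2.061/43.7×10⁹)·(0.489/4.28×10^-8 + 0.256/5.61×10^-8 + 0.501/7.64×10^-8 + 0.0628/1.49×10^-9) = 3.050×10^-3 rad.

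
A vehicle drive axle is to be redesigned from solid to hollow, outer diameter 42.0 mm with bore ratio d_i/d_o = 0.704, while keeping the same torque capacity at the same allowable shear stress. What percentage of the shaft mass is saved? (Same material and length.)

39.1 %

Equal τ_max and T ⇒ the solid shaft needs d_s³ = d_o³(1−k⁴), so d_s = 42.0·(1−0.704⁴)^(1/3) = 38.23 mm.
Area ratio A_h/A_s = d_o²(1−k²)/d_s² = (1−k²)/(1−k⁴)^(2/3) = 0.6087.
Mass saving = 1 − 0.6087 = 39.1 %.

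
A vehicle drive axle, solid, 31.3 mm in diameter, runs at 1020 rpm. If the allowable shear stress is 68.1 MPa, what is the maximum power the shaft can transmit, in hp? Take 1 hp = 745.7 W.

J = πd⁴/32 = π(0.0313)⁴/32 = 9.423×10^-8 m⁴.
T_max = τ_allow·J/r = 6.81×10^7 × 9.423×10^-8 / 0.0157 = 410.0 N·m.
ω = 2π·1020/60 = 106.8 rad/s, so P_max = T_max·ω = 4.380×10^4 W.

58.7 hp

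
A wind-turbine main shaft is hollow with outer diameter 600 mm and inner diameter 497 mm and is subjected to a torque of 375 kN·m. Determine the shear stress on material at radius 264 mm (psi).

J = π(d_o⁴ − d_i⁴)/32 = π(0.600⁴ − 0.497⁴)/32 = 6.733×10^-3 m⁴.
Shear stress varies linearly with radius: τ = T·r/J = 375000 × 0.264 / 6.733×10^-3 = 1.470×10^7 Pa.

2130 psi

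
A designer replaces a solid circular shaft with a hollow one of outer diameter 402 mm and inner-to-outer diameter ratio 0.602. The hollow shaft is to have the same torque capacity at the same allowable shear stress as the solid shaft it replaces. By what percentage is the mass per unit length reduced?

Equal τ_max and T ⇒ the solid shaft needs d_s³ = d_o³(1−k⁴), so d_s = 402·(1−0.602⁴)^(1/3) = 383.6 mm.
Area ratio A_h/A_s = d_o²(1−k²)/d_s² = (1−k²)/(1−k⁴)^(2/3) = 0.7003.
Mass saving = 1 − 0.7003 = 30.0 %.

30.0 %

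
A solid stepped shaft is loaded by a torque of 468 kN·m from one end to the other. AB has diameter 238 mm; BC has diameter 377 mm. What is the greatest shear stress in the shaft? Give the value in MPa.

177 MPa

Under the same torque, τ_max = 16T/(πd³) is largest where d is smallest — segment AB (d = 238 mm).
τ_max = 16·468000/(π·(0.238)³) = 1.768×10^8 Pa.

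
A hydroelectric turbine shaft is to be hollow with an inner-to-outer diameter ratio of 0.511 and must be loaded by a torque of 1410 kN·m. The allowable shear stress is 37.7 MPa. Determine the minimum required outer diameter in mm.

For a hollow shaft with d_i/d_o = 0.511: τ_max = 16T/(π d_o³ (1−k⁴)), so d_o = [16T/(π τ_allow (1−k⁴))]^(1/3) = [16·1.410e6/(π·3.77×10^7·0.9318)]^(1/3) = 0.5891 m.

589 mm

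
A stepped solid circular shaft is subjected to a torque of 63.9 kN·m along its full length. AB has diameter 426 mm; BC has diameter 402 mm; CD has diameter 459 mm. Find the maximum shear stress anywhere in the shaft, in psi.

727 psi

Under the same torque, τ_max = 16T/(πd³) is largest where d is smallest — segment BC (d = 402 mm).
τ_max = 16·63900/(π·(0.402)³) = 5.009×10^6 Pa.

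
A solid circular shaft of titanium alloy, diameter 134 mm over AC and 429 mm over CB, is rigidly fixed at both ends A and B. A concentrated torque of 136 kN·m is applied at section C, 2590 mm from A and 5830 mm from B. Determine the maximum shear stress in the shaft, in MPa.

Compatibility: T_A·a/J_AC = T_B·b/J_CB with T_A + T_B = T₀.
J_AC = 3.17×10^-5 m⁴, J_CB = 3.33×10^-3 m⁴, so T_A = T₀·(J_AC/a)/((J_AC/a)+(J_CB/b)) = 2853 N·m, T_B = 133100 N·m.
τ in each portion: τ_AC = 6.04×10^6 Pa, τ_CB = 8.59×10^6 Pa; maximum is in CB.
τ_max = T_CB·r/J = 133100·0.214/3.33×10^-3 = 8.589×10^6 Pa.

8.59 MPa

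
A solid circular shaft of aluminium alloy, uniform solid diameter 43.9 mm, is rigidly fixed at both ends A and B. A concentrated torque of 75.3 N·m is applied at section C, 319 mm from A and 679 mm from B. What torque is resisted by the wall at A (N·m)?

51.2 N·m

With uniform GJ and both ends fixed, compatibility θ_AC = θ_CB gives T_A·a = T_B·b, together with T_A + T_B = T₀.
T_A = T₀·b/(a+b) = 75.30·679/998.0 = 51.23 N·m; T_B = 24.07 N·m.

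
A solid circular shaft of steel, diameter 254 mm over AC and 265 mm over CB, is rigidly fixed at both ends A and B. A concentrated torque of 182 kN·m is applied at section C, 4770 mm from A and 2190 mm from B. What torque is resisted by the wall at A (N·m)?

Compatibility: T_A·a/J_AC = T_B·b/J_CB with T_A + T_B = T₀.
J_AC = 4.09×10^-4 m⁴, J_CB = 4.84×10^-4 m⁴, so T_A = T₀·(J_AC/a)/((J_AC/a)+(J_CB/b)) = 50830 N·m, T_B = 131200 N·m.

50800 N·m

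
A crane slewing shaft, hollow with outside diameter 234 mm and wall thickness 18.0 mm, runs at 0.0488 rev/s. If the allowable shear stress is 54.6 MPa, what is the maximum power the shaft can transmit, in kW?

20.5 kW

J = π(d_o⁴ − d_i⁴)/32 = π(0.234⁴ − 0.198⁴)/32 = 1.435×10^-4 m⁴.
T_max = τ_allow·J/r = 5.46×10^7 × 1.435×10^-4 / 0.117 = 66950 N·m.
ω = 2π·0.0488 = 0.3066 rad/s, so P_max = T_max·ω = 2.053×10^4 W.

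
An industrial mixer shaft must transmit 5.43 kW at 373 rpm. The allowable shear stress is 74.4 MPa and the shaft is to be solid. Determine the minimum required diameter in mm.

ω = 2π·373/60 = 39.06 rad/s, so T = P/ω = 5.43×10³ / 39.06 = 139.0 N·m.
For a solid shaft τ_max = 16T/(πd³), so d = (16T/(π τ_allow))^(1/3) = (16·139.0/(π·7.44×10^7))^(1/3) = 0.02119 m.

21.2 mm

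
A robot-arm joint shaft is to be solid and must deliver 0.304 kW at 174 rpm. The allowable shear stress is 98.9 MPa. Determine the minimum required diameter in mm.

9.51 mm

ω = 2π·174/60 = 18.22 rad/s, so T = P/ω = 0.304×10³ / 18.22 = 16.68 N·m.
For a solid shaft τ_max = 16T/(πd³), so d = (16T/(π τ_allow))^(1/3) = (16·16.68/(π·9.89×10^7))^(1/3) = 0.009507 m.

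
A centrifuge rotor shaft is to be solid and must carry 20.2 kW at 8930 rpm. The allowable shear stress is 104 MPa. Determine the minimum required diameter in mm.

10.2 mm

ω = 2π·8930/60 = 935.1 rad/s, so T = P/ω = 20.2×10³ / 935.1 = 21.60 N·m.
For a solid shaft τ_max = 16T/(πd³), so d = (16T/(π τ_allow))^(1/3) = (16·21.60/(π·1.04×10^8))^(1/3) = 0.01019 m.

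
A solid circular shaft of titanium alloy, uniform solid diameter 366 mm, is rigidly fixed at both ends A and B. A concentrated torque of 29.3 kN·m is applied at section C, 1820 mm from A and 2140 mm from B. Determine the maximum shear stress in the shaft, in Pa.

With uniform GJ and both ends fixed, compatibility θ_AC = θ_CB gives T_A·a = T_B·b, together with T_A + T_B = T₀.
T_A = T₀·b/(a+b) = 29300·2140/3960 = 15830 N·m; T_B = 13470 N·m.
τ in each portion: τ_AC = 1.64×10^6 Pa, τ_CB = 1.40×10^6 Pa; maximum is in AC.
τ_max = T_AC·r/J = 15830·0.183/1.76×10^-3 = 1.645×10^6 Pa.

1.64e6 Pa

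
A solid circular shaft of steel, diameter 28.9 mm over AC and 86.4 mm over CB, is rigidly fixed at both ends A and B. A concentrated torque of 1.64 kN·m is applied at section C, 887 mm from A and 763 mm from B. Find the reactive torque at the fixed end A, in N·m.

17.5 N·m

Compatibility: T_A·a/J_AC = T_B·b/J_CB with T_A + T_B = T₀.
J_AC = 6.85×10^-8 m⁴, J_CB = 5.47×10^-6 m⁴, so T_A = T₀·(J_AC/a)/((J_AC/a)+(J_CB/b)) = 17.47 N·m, T_B = 1623 N·m.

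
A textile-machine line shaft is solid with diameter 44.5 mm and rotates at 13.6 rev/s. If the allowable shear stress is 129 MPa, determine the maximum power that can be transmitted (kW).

J = πd⁴/32 = π(0.0445)⁴/32 = 3.850×10^-7 m⁴.
T_max = τ_allow·J/r = 1.29×10^8 × 3.850×10^-7 / 0.0222 = 2232 N·m.
ω = 2π·13.6 = 85.45 rad/s, so P_max = T_max·ω = 1.907×10^5 W.

191 kW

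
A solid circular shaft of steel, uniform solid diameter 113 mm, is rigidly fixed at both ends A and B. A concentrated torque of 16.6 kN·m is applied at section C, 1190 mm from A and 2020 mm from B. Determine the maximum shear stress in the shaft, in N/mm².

With uniform GJ and both ends fixed, compatibility θ_AC = θ_CB gives T_A·a = T_B·b, together with T_A + T_B = T₀.
T_A = T₀·b/(a+b) = 16600·2020/3210 = 10450 N·m; T_B = 6154 N·m.
τ in each portion: τ_AC = 3.69×10^7 Pa, τ_CB = 2.17×10^7 Pa; maximum is in AC.
τ_max = T_AC·r/J = 10450·0.0565/1.60×10^-5 = 3.687×10^7 Pa.

36.9 N/mm²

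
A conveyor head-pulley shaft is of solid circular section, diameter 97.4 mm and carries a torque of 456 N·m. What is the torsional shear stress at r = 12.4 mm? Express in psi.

J = πd⁴/32 = π(0.0974)⁴/32 = 8.836×10^-6 m⁴.
Shear stress varies linearly with radius: τ = T·r/J = 456.0 × 0.0124 / 8.836×10^-6 = 6.400×10^5 Pa.

92.8 psi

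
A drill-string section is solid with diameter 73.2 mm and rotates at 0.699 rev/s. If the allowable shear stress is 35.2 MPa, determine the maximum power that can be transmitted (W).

11900 W

J = πd⁴/32 = π(0.0732)⁴/32 = 2.819×10^-6 m⁴.
T_max = τ_allow·J/r = 3.52×10^7 × 2.819×10^-6 / 0.0366 = 2711 N·m.
ω = 2π·0.699 = 4.392 rad/s, so P_max = T_max·ω = 1.191×10^4 W.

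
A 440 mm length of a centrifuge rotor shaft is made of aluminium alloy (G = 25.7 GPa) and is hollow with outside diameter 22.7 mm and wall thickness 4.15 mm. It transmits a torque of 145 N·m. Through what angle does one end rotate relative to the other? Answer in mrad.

J = π(d_o⁴ − d_i⁴)/32 = π(0.0227⁴ − 0.0144⁴)/32 = 2.185×10^-8 m⁴.
θ = T·L/(G·J) = 145.0 × 0.440 / (25.7×10⁹ × 2.185×10^-8) = 0.1136 rad.

114 mrad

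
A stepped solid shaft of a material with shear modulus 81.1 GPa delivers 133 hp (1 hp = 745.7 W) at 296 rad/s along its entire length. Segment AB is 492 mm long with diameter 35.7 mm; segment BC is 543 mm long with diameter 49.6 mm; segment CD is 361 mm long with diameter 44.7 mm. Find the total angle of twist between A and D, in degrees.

ω = 296 rad/s, so T = P/ω = 133×745.7 / 296.0 = 335.1 N·m.
J_AB = π(0.0357)⁴/32 = 1.59×10^-7 m⁴; J_BC = π(0.0496)⁴/32 = 5.94×10^-7 m⁴; J_CD = π(0.0447)⁴/32 = 3.92×10^-7 m⁴.
θ = (T/G)·Σ L_i/J_i = (335.1/81.1×10⁹)·(0.492/1.59×10^-7 + 0.543/5.94×10^-7 + 0.361/3.92×10^-7) = 0.02033 rad.

1.16°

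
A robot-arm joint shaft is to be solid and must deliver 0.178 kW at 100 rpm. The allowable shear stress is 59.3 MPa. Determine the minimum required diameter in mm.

ω = 2π·100/60 = 10.47 rad/s, so T = P/ω = 0.178×10³ / 10.47 = 17.00 N·m.
For a solid shaft τ_max = 16T/(πd³), so d = (16T/(π τ_allow))^(1/3) = (16·17.00/(π·5.93×10^7))^(1/3) = 0.01134 m.

11.3 mm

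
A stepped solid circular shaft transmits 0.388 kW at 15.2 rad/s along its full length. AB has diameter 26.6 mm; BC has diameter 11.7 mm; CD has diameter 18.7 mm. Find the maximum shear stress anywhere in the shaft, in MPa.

ω = 15.2 rad/s, so T = P/ω = 0.388×10³ / 15.20 = 25.53 N·m.
Under the same torque, τ_max = 16T/(πd³) is largest where d is smallest — segment BC (d = 11.7 mm).
τ_max = 16·25.53/(π·(0.0117)³) = 8.117×10^7 Pa.

81.2 MPa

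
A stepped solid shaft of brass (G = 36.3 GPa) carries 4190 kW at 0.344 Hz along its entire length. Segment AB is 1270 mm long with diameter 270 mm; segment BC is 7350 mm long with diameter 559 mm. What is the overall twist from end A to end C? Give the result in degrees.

ω = 2π·0.344 = 2.161 rad/s, so T = P/ω = 4190×10³ / 2.161 = 1.939e6 N·m.
J_AB = π(0.270)⁴/32 = 5.22×10^-4 m⁴; J_BC = π(0.559)⁴/32 = 9.59×10^-3 m⁴.
θ = (T/G)·Σ L_i/J_i = (1.939e6/36.3×10⁹)·(1.27/5.22×10^-4 + 7.35/9.59×10^-3) = 0.1709 rad.

9.79°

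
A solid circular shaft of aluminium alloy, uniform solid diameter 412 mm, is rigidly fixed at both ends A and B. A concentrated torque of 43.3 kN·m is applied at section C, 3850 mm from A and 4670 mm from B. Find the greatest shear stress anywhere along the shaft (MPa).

1.73 MPa

With uniform GJ and both ends fixed, compatibility θ_AC = θ_CB gives T_A·a = T_B·b, together with T_A + T_B = T₀.
T_A = T₀·b/(a+b) = 43300·4670/8520 = 23730 N·m; T_B = 19570 N·m.
τ in each portion: τ_AC = 1.73×10^6 Pa, τ_CB = 1.42×10^6 Pa; maximum is in AC.
τ_max = T_AC·r/J = 23730·0.206/2.83×10^-3 = 1.728×10^6 Pa.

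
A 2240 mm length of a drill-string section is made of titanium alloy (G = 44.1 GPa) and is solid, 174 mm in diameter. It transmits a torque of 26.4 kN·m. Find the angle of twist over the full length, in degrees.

0.854°

J = πd⁴/32 = π(0.174)⁴/32 = 8.999×10^-5 m⁴.
θ = T·L/(G·J) = 26400 × 2.24 / (44.1×10⁹ × 8.999×10^-5) = 0.01490 rad.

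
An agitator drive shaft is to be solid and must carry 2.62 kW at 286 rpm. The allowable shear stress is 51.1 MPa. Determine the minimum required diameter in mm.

20.6 mm

ω = 2π·286/60 = 29.95 rad/s, so T = P/ω = 2.62×10³ / 29.95 = 87.48 N·m.
For a solid shaft τ_max = 16T/(πd³), so d = (16T/(π τ_allow))^(1/3) = (16·87.48/(π·5.11×10^7))^(1/3) = 0.02058 m.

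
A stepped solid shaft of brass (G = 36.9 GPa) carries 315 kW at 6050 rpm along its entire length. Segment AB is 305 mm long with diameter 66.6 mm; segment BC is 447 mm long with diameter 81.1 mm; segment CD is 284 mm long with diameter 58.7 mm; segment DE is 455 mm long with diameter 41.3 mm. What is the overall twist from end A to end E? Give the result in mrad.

ω = 2π·6050/60 = 633.6 rad/s, so T = P/ω = 315×10³ / 633.6 = 497.2 N·m.
J_AB = π(0.0666)⁴/32 = 1.93×10^-6 m⁴; J_BC = π(0.0811)⁴/32 = 4.25×10^-6 m⁴; J_CD = π(0.0587)⁴/32 = 1.17×10^-6 m⁴; J_DE = π(0.0413)⁴/32 = 2.86×10^-7 m⁴.
θ = (T/G)·Σ L_i/J_i = (497.2/36.9×10⁹)·(0.305/1.93×10^-6 + 0.447/4.25×10^-6 + 0.284/1.17×10^-6 + 0.455/2.86×10^-7) = 0.02829 rad.

28.3 mrad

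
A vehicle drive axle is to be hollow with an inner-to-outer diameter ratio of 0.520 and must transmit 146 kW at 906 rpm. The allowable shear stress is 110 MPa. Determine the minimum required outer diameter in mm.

42.5 mm

ω = 2π·906/60 = 94.88 rad/s, so T = P/ω = 146×10³ / 94.88 = 1539 N·m.
For a hollow shaft with d_i/d_o = 0.520: τ_max = 16T/(π d_o³ (1−k⁴)), so d_o = [16T/(π τ_allow (1−k⁴))]^(1/3) = [16·1539/(π·1.10×10^8·0.9269)]^(1/3) = 0.04252 m.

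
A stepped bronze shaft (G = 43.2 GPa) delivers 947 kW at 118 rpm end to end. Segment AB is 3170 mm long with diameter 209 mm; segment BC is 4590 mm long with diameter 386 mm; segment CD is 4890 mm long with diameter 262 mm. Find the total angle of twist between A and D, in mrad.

52.5 mrad

ω = 2π·118/60 = 12.36 rad/s, so T = P/ω = 947×10³ / 12.36 = 76640 N·m.
J_AB = π(0.209)⁴/32 = 1.87×10^-4 m⁴; J_BC = π(0.386)⁴/32 = 2.18×10^-3 m⁴; J_CD = π(0.262)⁴/32 = 4.63×10^-4 m⁴.
θ = (T/G)·Σ L_i/J_i = (76640/43.2×10⁹)·(3.17/1.87×10^-4 + 4.59/2.18×10^-3 + 4.89/4.63×10^-4) = 0.05251 rad.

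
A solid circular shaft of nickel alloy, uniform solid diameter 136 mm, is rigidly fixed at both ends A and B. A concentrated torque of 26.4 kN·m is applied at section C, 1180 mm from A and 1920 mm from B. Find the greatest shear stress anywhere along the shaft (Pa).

3.31e7 Pa

With uniform GJ and both ends fixed, compatibility θ_AC = θ_CB gives T_A·a = T_B·b, together with T_A + T_B = T₀.
T_A = T₀·b/(a+b) = 26400·1920/3100 = 16350 N·m; T_B = 10050 N·m.
τ in each portion: τ_AC = 3.31×10^7 Pa, τ_CB = 2.03×10^7 Pa; maximum is in AC.
τ_max = T_AC·r/J = 16350·0.0680/3.36×10^-5 = 3.311×10^7 Pa.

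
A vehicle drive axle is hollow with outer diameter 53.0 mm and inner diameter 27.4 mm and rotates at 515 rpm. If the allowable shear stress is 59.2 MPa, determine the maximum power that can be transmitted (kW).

J = π(d_o⁴ − d_i⁴)/32 = π(0.0530⁴ − 0.0274⁴)/32 = 7.193×10^-7 m⁴.
T_max = τ_allow·J/r = 5.92×10^7 × 7.193×10^-7 / 0.0265 = 1607 N·m.
ω = 2π·515/60 = 53.93 rad/s, so P_max = T_max·ω = 8.666×10^4 W.

86.7 kW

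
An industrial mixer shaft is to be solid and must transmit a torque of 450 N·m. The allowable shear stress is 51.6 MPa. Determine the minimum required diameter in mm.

For a solid shaft τ_max = 16T/(πd³), so d = (16T/(π τ_allow))^(1/3) = (16·450.0/(π·5.16×10^7))^(1/3) = 0.03541 m.

35.4 mm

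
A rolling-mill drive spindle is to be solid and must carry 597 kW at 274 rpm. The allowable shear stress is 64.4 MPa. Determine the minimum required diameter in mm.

118 mm

ω = 2π·274/60 = 28.69 rad/s, so T = P/ω = 597×10³ / 28.69 = 20810 N·m.
For a solid shaft τ_max = 16T/(πd³), so d = (16T/(π τ_allow))^(1/3) = (16·20810/(π·6.44×10^7))^(1/3) = 0.1181 m.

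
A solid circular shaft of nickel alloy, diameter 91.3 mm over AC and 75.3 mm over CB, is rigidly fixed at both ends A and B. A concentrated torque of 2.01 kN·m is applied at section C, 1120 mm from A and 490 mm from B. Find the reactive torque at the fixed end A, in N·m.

Compatibility: T_A·a/J_AC = T_B·b/J_CB with T_A + T_B = T₀.
J_AC = 6.82×10^-6 m⁴, J_CB = 3.16×10^-6 m⁴, so T_A = T₀·(J_AC/a)/((J_AC/a)+(J_CB/b)) = 976.9 N·m, T_B = 1033 N·m.

977 N·m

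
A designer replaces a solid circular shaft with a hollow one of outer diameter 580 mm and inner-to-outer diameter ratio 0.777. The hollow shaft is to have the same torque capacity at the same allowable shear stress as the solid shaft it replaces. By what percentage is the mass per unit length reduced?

Equal τ_max and T ⇒ the solid shaft needs d_s³ = d_o³(1−k⁴), so d_s = 580·(1−0.777⁴)^(1/3) = 498.7 mm.
Area ratio A_h/A_s = d_o²(1−k²)/d_s² = (1−k²)/(1−k⁴)^(2/3) = 0.5361.
Mass saving = 1 − 0.5361 = 46.4 %.

46.4 %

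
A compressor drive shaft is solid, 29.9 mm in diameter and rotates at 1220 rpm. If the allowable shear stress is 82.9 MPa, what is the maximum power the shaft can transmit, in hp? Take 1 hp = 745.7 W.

J = πd⁴/32 = π(0.0299)⁴/32 = 7.847×10^-8 m⁴.
T_max = τ_allow·J/r = 8.29×10^7 × 7.847×10^-8 / 0.0149 = 435.1 N·m.
ω = 2π·1220/60 = 127.8 rad/s, so P_max = T_max·ω = 5.559×10^4 W.

74.5 hp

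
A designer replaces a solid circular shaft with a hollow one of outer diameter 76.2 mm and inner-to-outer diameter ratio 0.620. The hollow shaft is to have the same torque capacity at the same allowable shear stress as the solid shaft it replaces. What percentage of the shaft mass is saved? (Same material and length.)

Equal τ_max and T ⇒ the solid shaft needs d_s³ = d_o³(1−k⁴), so d_s = 76.2·(1−0.620⁴)^(1/3) = 72.25 mm.
Area ratio A_h/A_s = d_o²(1−k²)/d_s² = (1−k²)/(1−k⁴)^(2/3) = 0.6848.
Mass saving = 1 − 0.6848 = 31.5 %.

31.5 %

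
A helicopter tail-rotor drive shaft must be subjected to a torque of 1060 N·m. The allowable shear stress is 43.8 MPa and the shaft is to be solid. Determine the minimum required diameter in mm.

49.8 mm

For a solid shaft τ_max = 16T/(πd³), so d = (16T/(π τ_allow))^(1/3) = (16·1060/(π·4.38×10^7))^(1/3) = 0.04977 m.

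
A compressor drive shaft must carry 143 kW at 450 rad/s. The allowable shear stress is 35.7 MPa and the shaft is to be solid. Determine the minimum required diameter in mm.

35.7 mm

ω = 450 rad/s, so T = P/ω = 143×10³ / 450.0 = 317.8 N·m.
For a solid shaft τ_max = 16T/(πd³), so d = (16T/(π τ_allow))^(1/3) = (16·317.8/(π·3.57×10^7))^(1/3) = 0.03566 m.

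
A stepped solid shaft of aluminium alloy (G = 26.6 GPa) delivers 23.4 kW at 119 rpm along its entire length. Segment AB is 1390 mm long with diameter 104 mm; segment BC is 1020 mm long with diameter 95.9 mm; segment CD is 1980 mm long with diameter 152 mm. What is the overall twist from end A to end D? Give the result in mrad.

19.9 mrad

ω = 2π·119/60 = 12.46 rad/s, so T = P/ω = 23.4×10³ / 12.46 = 1878 N·m.
J_AB = π(0.104)⁴/32 = 1.15×10^-5 m⁴; J_BC = π(0.0959)⁴/32 = 8.30×10^-6 m⁴; J_CD = π(0.152)⁴/32 = 5.24×10^-5 m⁴.
θ = (T/G)·Σ L_i/J_i = (1878/26.6×10⁹)·(1.39/1.15×10^-5 + 1.02/8.30×10^-6 + 1.98/5.24×10^-5) = 0.01988 rad.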